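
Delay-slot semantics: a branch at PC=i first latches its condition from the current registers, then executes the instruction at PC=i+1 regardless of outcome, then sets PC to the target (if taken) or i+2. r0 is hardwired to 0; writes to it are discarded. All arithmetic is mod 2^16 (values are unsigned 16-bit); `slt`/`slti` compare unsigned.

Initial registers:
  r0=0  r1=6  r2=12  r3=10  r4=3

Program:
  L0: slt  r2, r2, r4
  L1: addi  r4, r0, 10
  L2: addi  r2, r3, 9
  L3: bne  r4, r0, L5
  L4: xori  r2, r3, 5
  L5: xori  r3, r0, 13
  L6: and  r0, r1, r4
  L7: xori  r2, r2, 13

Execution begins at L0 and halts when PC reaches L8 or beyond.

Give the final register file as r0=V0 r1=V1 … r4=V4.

r0=0 r1=6 r2=2 r3=13 r4=10

  step pc=0: slt  r2, r2, r4  regs=(0,6,0,10,3)
  step pc=1: addi  r4, r0, 10  regs=(0,6,0,10,10)
  step pc=2: addi  r2, r3, 9  regs=(0,6,19,10,10)
  step pc=3: bne  r4, r0, L5  cond=T  regs=(0,6,19,10,10)
  step pc=4: xori  r2, r3, 5  regs=(0,6,15,10,10)
  step pc=5: xori  r3, r0, 13  regs=(0,6,15,13,10)
  step pc=6: and  r0, r1, r4  regs=(0,6,15,13,10)
  step pc=7: xori  r2, r2, 13  regs=(0,6,2,13,10)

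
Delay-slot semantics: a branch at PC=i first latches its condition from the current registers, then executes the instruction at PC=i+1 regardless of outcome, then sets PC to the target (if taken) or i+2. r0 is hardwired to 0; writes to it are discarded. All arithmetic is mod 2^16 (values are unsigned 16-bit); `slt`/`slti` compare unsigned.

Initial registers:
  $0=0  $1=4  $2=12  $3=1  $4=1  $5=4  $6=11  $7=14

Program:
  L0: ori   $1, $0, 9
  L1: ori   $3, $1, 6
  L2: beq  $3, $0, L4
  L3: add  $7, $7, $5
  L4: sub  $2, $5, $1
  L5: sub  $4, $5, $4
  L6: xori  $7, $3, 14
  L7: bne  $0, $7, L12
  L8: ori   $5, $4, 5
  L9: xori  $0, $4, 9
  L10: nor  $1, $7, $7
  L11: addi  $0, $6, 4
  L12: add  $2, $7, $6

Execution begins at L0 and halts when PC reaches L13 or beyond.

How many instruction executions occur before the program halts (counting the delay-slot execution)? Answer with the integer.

10

[0] ori   $1, $0, 9  →  {$0:0, $1:9, $2:12, $3:1, $4:1, $5:4, $6:11, $7:14}
[1] ori   $3, $1, 6  →  {$0:0, $1:9, $2:12, $3:15, $4:1, $5:4, $6:11, $7:14}
[2] beq  $3, $0, L4  →  {$0:0, $1:9, $2:12, $3:15, $4:1, $5:4, $6:11, $7:14}  ⟨branch fallthrough⟩
[3] add  $7, $7, $5  →  {$0:0, $1:9, $2:12, $3:15, $4:1, $5:4, $6:11, $7:18}
[4] sub  $2, $5, $1  →  {$0:0, $1:9, $2:65531, $3:15, $4:1, $5:4, $6:11, $7:18}
[5] sub  $4, $5, $4  →  {$0:0, $1:9, $2:65531, $3:15, $4:3, $5:4, $6:11, $7:18}
[6] xori  $7, $3, 14  →  {$0:0, $1:9, $2:65531, $3:15, $4:3, $5:4, $6:11, $7:1}
[7] bne  $0, $7, L12  →  {$0:0, $1:9, $2:65531, $3:15, $4:3, $5:4, $6:11, $7:1}  ⟨branch taken⟩
[8] ori   $5, $4, 5  →  {$0:0, $1:9, $2:65531, $3:15, $4:3, $5:7, $6:11, $7:1}
[12] add  $2, $7, $6  →  {$0:0, $1:9, $2:12, $3:15, $4:3, $5:7, $6:11, $7:1}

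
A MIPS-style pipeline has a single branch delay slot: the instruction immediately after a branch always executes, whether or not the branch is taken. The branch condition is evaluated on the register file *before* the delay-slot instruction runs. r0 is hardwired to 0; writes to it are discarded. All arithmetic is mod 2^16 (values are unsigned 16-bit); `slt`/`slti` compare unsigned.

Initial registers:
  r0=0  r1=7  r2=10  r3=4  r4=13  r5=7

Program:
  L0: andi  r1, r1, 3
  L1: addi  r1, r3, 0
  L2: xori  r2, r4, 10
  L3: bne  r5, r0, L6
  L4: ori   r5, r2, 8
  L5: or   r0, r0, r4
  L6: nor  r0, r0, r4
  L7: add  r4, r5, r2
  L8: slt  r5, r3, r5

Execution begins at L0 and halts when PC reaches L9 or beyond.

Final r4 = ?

22

#0 andi  r1, r1, 3 ; 0/3/10/4/13/7
#1 addi  r1, r3, 0 ; 0/4/10/4/13/7
#2 xori  r2, r4, 10 ; 0/4/7/4/13/7
#3 bne  r5, r0, L6 ; 0/4/7/4/13/7 ; →target
#4 ori   r5, r2, 8 ; 0/4/7/4/13/15
#6 nor  r0, r0, r4 ; 0/4/7/4/13/15
#7 add  r4, r5, r2 ; 0/4/7/4/22/15
#8 slt  r5, r3, r5 ; 0/4/7/4/22/1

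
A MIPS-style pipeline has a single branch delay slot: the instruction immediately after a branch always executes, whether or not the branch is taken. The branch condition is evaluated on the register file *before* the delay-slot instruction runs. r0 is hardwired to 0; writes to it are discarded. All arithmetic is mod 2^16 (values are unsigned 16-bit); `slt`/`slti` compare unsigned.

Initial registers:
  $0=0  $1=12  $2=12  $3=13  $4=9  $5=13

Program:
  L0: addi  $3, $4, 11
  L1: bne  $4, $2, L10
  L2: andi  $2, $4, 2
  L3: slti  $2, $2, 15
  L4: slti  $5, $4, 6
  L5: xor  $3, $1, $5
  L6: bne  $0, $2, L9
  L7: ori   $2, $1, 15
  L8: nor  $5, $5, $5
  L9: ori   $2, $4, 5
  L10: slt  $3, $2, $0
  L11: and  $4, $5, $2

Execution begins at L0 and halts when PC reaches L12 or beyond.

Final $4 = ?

#0 addi  $3, $4, 11 ; 0/12/12/20/9/13
#1 bne  $4, $2, L10 ; 0/12/12/20/9/13 ; →target
#2 andi  $2, $4, 2 ; 0/12/0/20/9/13
#10 slt  $3, $2, $0 ; 0/12/0/0/9/13
#11 and  $4, $5, $2 ; 0/12/0/0/0/13

0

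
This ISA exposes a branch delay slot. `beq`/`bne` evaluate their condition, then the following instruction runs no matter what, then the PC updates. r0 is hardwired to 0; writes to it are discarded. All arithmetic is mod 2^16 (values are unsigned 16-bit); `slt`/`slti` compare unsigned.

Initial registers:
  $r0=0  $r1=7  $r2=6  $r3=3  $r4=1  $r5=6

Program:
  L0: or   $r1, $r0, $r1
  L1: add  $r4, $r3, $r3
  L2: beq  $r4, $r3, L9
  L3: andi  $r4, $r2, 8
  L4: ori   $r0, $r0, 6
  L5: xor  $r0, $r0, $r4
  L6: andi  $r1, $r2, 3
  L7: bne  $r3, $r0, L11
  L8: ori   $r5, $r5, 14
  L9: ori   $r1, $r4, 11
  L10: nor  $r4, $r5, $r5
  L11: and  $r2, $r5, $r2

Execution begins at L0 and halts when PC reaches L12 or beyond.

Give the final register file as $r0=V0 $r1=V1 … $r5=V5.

$r0=0 $r1=2 $r2=6 $r3=3 $r4=0 $r5=14

#0 or   $r1, $r0, $r1 ; 0/7/6/3/1/6
#1 add  $r4, $r3, $r3 ; 0/7/6/3/6/6
#2 beq  $r4, $r3, L9 ; 0/7/6/3/6/6 ; →fallthru
#3 andi  $r4, $r2, 8 ; 0/7/6/3/0/6
#4 ori   $r0, $r0, 6 ; 0/7/6/3/0/6
#5 xor  $r0, $r0, $r4 ; 0/7/6/3/0/6
#6 andi  $r1, $r2, 3 ; 0/2/6/3/0/6
#7 bne  $r3, $r0, L11 ; 0/2/6/3/0/6 ; →target
#8 ori   $r5, $r5, 14 ; 0/2/6/3/0/14
#11 and  $r2, $r5, $r2 ; 0/2/6/3/0/14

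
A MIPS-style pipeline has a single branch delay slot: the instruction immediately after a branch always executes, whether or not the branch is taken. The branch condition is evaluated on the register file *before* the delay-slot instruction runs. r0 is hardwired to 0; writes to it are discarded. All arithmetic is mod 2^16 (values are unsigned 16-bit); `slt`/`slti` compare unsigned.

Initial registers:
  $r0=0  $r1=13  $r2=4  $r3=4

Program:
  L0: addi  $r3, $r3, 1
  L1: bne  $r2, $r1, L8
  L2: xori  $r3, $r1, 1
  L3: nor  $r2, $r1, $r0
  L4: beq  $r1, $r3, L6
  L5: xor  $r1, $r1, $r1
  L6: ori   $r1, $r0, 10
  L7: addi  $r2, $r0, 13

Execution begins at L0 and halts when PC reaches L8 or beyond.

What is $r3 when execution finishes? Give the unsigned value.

12

[0] addi  $r3, $r3, 1  →  {$r0:0, $r1:13, $r2:4, $r3:5}
[1] bne  $r2, $r1, L8  →  {$r0:0, $r1:13, $r2:4, $r3:5}  ⟨branch taken⟩
[2] xori  $r3, $r1, 1  →  {$r0:0, $r1:13, $r2:4, $r3:12}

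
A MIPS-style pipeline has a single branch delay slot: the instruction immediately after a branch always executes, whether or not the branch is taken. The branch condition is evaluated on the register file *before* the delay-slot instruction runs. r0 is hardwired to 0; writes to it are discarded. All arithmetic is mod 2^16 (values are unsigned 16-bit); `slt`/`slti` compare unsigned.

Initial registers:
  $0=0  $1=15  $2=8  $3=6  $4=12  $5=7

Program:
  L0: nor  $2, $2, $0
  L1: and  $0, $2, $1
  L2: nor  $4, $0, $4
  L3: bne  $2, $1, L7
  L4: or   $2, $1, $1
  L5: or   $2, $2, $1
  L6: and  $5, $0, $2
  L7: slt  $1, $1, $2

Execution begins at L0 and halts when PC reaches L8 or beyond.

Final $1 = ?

  step pc=0: nor  $2, $2, $0  regs=(0,15,65527,6,12,7)
  step pc=1: and  $0, $2, $1  regs=(0,15,65527,6,12,7)
  step pc=2: nor  $4, $0, $4  regs=(0,15,65527,6,65523,7)
  step pc=3: bne  $2, $1, L7  cond=T  regs=(0,15,65527,6,65523,7)
  step pc=4: or   $2, $1, $1  regs=(0,15,15,6,65523,7)
  step pc=7: slt  $1, $1, $2  regs=(0,0,15,6,65523,7)

0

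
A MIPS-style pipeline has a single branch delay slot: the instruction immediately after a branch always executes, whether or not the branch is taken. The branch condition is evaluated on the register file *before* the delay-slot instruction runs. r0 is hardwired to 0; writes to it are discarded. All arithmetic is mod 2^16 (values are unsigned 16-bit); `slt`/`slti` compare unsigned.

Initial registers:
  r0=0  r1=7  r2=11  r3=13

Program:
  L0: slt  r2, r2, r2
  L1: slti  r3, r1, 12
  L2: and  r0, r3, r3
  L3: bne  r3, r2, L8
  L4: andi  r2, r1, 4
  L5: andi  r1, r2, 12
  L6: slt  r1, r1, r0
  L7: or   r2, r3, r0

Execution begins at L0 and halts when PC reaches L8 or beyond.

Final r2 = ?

PC=0  slt  r2, r2, r2        | r0=0 r1=7 r2=0 r3=13
PC=1  slti  r3, r1, 12       | r0=0 r1=7 r2=0 r3=1
PC=2  and  r0, r3, r3        | r0=0 r1=7 r2=0 r3=1
PC=3  bne  r3, r2, L8        | r0=0 r1=7 r2=0 r3=1  [TAKEN]
PC=4  andi  r2, r1, 4        | r0=0 r1=7 r2=4 r3=1

4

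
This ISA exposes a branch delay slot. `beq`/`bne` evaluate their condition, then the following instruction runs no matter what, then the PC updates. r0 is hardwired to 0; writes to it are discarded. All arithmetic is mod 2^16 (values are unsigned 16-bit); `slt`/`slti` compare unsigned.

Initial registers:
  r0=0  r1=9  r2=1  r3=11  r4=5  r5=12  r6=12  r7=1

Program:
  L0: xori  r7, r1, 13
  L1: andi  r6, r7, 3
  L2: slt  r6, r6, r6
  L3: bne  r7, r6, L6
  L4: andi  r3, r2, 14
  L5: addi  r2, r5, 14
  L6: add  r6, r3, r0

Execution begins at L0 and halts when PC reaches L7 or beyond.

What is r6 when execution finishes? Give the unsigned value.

PC=0  xori  r7, r1, 13       | r0=0 r1=9 r2=1 r3=11 r4=5 r5=12 r6=12 r7=4
PC=1  andi  r6, r7, 3        | r0=0 r1=9 r2=1 r3=11 r4=5 r5=12 r6=0 r7=4
PC=2  slt  r6, r6, r6        | r0=0 r1=9 r2=1 r3=11 r4=5 r5=12 r6=0 r7=4
PC=3  bne  r7, r6, L6        | r0=0 r1=9 r2=1 r3=11 r4=5 r5=12 r6=0 r7=4  [TAKEN]
PC=4  andi  r3, r2, 14       | r0=0 r1=9 r2=1 r3=0 r4=5 r5=12 r6=0 r7=4
PC=6  add  r6, r3, r0        | r0=0 r1=9 r2=1 r3=0 r4=5 r5=12 r6=0 r7=4

0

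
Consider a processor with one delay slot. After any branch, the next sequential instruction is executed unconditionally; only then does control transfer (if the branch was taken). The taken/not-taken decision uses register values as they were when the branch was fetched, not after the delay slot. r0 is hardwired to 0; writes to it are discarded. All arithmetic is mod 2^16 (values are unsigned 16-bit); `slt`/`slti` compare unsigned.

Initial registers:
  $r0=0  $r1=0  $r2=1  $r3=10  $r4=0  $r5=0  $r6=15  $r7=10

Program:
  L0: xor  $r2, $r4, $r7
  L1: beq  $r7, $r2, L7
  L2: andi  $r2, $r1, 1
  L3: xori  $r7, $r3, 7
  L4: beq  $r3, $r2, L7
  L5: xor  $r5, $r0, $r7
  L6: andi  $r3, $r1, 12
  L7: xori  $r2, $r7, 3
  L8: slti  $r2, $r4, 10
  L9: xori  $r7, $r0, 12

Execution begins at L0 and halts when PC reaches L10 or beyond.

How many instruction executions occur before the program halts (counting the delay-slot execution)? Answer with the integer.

6

#0 xor  $r2, $r4, $r7 ; 0/0/10/10/0/0/15/10
#1 beq  $r7, $r2, L7 ; 0/0/10/10/0/0/15/10 ; →target
#2 andi  $r2, $r1, 1 ; 0/0/0/10/0/0/15/10
#7 xori  $r2, $r7, 3 ; 0/0/9/10/0/0/15/10
#8 slti  $r2, $r4, 10 ; 0/0/1/10/0/0/15/10
#9 xori  $r7, $r0, 12 ; 0/0/1/10/0/0/15/12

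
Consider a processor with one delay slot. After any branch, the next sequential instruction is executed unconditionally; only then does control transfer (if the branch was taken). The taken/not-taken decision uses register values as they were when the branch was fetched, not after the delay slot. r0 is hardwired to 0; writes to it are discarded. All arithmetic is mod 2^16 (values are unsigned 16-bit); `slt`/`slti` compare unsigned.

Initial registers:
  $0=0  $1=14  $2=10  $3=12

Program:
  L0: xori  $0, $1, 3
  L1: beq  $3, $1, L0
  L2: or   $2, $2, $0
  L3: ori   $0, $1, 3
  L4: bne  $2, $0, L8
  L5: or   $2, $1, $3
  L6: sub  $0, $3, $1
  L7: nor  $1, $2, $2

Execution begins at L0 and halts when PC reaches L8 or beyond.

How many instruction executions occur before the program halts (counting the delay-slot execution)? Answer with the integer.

[0] xori  $0, $1, 3  →  {$0:0, $1:14, $2:10, $3:12}
[1] beq  $3, $1, L0  →  {$0:0, $1:14, $2:10, $3:12}  ⟨branch fallthrough⟩
[2] or   $2, $2, $0  →  {$0:0, $1:14, $2:10, $3:12}
[3] ori   $0, $1, 3  →  {$0:0, $1:14, $2:10, $3:12}
[4] bne  $2, $0, L8  →  {$0:0, $1:14, $2:10, $3:12}  ⟨branch taken⟩
[5] or   $2, $1, $3  →  {$0:0, $1:14, $2:14, $3:12}

6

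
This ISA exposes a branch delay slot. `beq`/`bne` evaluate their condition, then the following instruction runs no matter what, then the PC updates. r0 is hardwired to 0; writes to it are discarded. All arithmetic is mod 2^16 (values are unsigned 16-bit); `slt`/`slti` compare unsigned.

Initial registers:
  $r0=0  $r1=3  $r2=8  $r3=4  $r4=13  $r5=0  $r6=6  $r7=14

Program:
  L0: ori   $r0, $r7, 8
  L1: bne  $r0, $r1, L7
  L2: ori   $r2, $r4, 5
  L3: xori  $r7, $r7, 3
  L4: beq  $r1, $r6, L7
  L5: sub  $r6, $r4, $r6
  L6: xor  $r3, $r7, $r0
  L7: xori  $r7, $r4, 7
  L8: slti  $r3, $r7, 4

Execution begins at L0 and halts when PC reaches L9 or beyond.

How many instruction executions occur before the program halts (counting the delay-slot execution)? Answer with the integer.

5

  step pc=0: ori   $r0, $r7, 8  regs=(0,3,8,4,13,0,6,14)
  step pc=1: bne  $r0, $r1, L7  cond=T  regs=(0,3,8,4,13,0,6,14)
  step pc=2: ori   $r2, $r4, 5  regs=(0,3,13,4,13,0,6,14)
  step pc=7: xori  $r7, $r4, 7  regs=(0,3,13,4,13,0,6,10)
  step pc=8: slti  $r3, $r7, 4  regs=(0,3,13,0,13,0,6,10)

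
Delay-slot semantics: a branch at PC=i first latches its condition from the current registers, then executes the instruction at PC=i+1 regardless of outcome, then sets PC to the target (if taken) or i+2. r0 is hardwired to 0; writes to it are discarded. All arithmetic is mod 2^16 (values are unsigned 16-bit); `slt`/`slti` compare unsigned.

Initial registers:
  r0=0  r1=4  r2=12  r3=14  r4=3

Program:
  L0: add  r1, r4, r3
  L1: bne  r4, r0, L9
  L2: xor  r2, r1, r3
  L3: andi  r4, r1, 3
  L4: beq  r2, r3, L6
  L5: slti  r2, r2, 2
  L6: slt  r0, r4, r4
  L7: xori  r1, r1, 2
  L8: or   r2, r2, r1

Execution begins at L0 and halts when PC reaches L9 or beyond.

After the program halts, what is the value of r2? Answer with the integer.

  step pc=0: add  r1, r4, r3  regs=(0,17,12,14,3)
  step pc=1: bne  r4, r0, L9  cond=T  regs=(0,17,12,14,3)
  step pc=2: xor  r2, r1, r3  regs=(0,17,31,14,3)

31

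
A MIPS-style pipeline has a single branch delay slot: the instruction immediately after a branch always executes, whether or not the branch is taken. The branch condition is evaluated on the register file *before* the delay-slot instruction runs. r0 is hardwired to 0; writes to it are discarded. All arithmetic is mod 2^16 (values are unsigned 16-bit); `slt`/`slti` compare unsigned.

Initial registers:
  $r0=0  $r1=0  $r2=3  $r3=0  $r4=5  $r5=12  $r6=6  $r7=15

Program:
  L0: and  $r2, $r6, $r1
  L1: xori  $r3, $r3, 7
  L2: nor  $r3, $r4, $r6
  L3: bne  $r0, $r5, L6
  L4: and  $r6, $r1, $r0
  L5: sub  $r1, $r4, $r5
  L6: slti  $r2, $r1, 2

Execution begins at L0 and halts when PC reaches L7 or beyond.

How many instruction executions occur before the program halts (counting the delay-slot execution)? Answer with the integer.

6

[0] and  $r2, $r6, $r1  →  {$r0:0, $r1:0, $r2:0, $r3:0, $r4:5, $r5:12, $r6:6, $r7:15}
[1] xori  $r3, $r3, 7  →  {$r0:0, $r1:0, $r2:0, $r3:7, $r4:5, $r5:12, $r6:6, $r7:15}
[2] nor  $r3, $r4, $r6  →  {$r0:0, $r1:0, $r2:0, $r3:65528, $r4:5, $r5:12, $r6:6, $r7:15}
[3] bne  $r0, $r5, L6  →  {$r0:0, $r1:0, $r2:0, $r3:65528, $r4:5, $r5:12, $r6:6, $r7:15}  ⟨branch taken⟩
[4] and  $r6, $r1, $r0  →  {$r0:0, $r1:0, $r2:0, $r3:65528, $r4:5, $r5:12, $r6:0, $r7:15}
[6] slti  $r2, $r1, 2  →  {$r0:0, $r1:0, $r2:1, $r3:65528, $r4:5, $r5:12, $r6:0, $r7:15}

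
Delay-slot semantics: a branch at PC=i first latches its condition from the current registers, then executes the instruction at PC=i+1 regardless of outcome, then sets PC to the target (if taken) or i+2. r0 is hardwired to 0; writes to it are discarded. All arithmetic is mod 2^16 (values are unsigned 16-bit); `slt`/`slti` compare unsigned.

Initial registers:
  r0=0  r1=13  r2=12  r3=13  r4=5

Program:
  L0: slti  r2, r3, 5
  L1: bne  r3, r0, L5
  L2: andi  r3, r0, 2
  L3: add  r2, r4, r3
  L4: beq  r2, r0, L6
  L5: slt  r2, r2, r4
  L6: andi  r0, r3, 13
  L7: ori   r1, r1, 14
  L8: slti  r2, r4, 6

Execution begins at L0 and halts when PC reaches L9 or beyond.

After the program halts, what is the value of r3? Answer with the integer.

0

#0 slti  r2, r3, 5 ; 0/13/0/13/5
#1 bne  r3, r0, L5 ; 0/13/0/13/5 ; →target
#2 andi  r3, r0, 2 ; 0/13/0/0/5
#5 slt  r2, r2, r4 ; 0/13/1/0/5
#6 andi  r0, r3, 13 ; 0/13/1/0/5
#7 ori   r1, r1, 14 ; 0/15/1/0/5
#8 slti  r2, r4, 6 ; 0/15/1/0/5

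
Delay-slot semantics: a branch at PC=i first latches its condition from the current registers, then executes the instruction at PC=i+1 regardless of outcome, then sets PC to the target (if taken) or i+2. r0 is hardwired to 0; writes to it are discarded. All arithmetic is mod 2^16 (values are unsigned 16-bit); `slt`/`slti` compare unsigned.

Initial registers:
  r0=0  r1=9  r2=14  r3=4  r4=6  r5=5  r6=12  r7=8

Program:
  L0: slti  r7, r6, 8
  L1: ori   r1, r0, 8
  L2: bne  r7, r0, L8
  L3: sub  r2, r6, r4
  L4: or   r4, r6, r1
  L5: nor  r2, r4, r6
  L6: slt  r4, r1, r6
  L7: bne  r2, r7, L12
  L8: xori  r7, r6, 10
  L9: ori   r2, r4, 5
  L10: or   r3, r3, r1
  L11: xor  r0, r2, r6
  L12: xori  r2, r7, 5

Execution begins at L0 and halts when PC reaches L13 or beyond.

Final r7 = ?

PC=0  slti  r7, r6, 8        | r0=0 r1=9 r2=14 r3=4 r4=6 r5=5 r6=12 r7=0
PC=1  ori   r1, r0, 8        | r0=0 r1=8 r2=14 r3=4 r4=6 r5=5 r6=12 r7=0
PC=2  bne  r7, r0, L8        | r0=0 r1=8 r2=14 r3=4 r4=6 r5=5 r6=12 r7=0  [not taken]
PC=3  sub  r2, r6, r4        | r0=0 r1=8 r2=6 r3=4 r4=6 r5=5 r6=12 r7=0
PC=4  or   r4, r6, r1        | r0=0 r1=8 r2=6 r3=4 r4=12 r5=5 r6=12 r7=0
PC=5  nor  r2, r4, r6        | r0=0 r1=8 r2=65523 r3=4 r4=12 r5=5 r6=12 r7=0
PC=6  slt  r4, r1, r6        | r0=0 r1=8 r2=65523 r3=4 r4=1 r5=5 r6=12 r7=0
PC=7  bne  r2, r7, L12       | r0=0 r1=8 r2=65523 r3=4 r4=1 r5=5 r6=12 r7=0  [TAKEN]
PC=8  xori  r7, r6, 10       | r0=0 r1=8 r2=65523 r3=4 r4=1 r5=5 r6=12 r7=6
PC=12 xori  r2, r7, 5        | r0=0 r1=8 r2=3 r3=4 r4=1 r5=5 r6=12 r7=6

6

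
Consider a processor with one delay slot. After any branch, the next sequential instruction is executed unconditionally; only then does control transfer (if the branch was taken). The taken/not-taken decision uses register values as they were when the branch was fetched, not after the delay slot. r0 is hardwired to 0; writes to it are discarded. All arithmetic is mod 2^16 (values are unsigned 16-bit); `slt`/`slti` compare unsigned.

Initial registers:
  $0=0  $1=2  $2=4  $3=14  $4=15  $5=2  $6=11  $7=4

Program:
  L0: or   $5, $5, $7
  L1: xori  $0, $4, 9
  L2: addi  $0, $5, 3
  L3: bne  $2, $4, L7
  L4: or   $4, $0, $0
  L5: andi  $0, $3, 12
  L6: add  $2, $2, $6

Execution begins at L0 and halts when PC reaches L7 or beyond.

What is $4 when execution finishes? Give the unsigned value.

0

#0 or   $5, $5, $7 ; 0/2/4/14/15/6/11/4
#1 xori  $0, $4, 9 ; 0/2/4/14/15/6/11/4
#2 addi  $0, $5, 3 ; 0/2/4/14/15/6/11/4
#3 bne  $2, $4, L7 ; 0/2/4/14/15/6/11/4 ; →target
#4 or   $4, $0, $0 ; 0/2/4/14/0/6/11/4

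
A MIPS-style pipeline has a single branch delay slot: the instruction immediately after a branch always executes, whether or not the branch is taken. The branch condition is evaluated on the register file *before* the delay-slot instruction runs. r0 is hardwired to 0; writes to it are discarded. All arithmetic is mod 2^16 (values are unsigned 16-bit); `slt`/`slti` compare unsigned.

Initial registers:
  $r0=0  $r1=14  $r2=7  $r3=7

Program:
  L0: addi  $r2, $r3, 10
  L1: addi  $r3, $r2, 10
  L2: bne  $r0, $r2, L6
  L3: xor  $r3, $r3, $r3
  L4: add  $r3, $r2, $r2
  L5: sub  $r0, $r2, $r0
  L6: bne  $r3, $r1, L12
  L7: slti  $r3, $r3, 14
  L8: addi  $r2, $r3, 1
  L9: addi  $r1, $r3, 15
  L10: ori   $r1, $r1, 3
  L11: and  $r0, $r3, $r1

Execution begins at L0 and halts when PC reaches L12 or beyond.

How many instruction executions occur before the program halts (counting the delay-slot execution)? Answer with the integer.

[0] addi  $r2, $r3, 10  →  {$r0:0, $r1:14, $r2:17, $r3:7}
[1] addi  $r3, $r2, 10  →  {$r0:0, $r1:14, $r2:17, $r3:27}
[2] bne  $r0, $r2, L6  →  {$r0:0, $r1:14, $r2:17, $r3:27}  ⟨branch taken⟩
[3] xor  $r3, $r3, $r3  →  {$r0:0, $r1:14, $r2:17, $r3:0}
[6] bne  $r3, $r1, L12  →  {$r0:0, $r1:14, $r2:17, $r3:0}  ⟨branch taken⟩
[7] slti  $r3, $r3, 14  →  {$r0:0, $r1:14, $r2:17, $r3:1}

6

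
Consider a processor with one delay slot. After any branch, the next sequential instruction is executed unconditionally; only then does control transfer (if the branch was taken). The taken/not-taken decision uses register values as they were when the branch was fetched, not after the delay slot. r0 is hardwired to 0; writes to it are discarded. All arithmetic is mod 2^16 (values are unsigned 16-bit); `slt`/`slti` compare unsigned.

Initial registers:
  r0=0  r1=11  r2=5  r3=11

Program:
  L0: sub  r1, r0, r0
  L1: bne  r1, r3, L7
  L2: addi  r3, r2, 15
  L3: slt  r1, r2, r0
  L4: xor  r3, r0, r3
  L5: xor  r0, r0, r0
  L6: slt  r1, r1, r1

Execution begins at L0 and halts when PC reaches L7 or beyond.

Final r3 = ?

20

PC=0  sub  r1, r0, r0        | r0=0 r1=0 r2=5 r3=11
PC=1  bne  r1, r3, L7        | r0=0 r1=0 r2=5 r3=11  [TAKEN]
PC=2  addi  r3, r2, 15       | r0=0 r1=0 r2=5 r3=20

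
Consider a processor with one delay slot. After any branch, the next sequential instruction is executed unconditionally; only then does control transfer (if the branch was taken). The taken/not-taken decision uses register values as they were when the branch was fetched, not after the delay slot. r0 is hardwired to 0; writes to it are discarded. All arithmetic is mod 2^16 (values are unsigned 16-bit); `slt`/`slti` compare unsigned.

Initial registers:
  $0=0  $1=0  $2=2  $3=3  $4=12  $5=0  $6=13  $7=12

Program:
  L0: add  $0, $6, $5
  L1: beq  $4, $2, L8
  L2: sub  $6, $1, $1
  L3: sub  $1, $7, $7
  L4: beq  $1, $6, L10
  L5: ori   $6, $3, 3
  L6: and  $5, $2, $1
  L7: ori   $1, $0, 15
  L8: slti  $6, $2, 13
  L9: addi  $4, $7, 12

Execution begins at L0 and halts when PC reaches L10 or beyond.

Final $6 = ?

3

  step pc=0: add  $0, $6, $5  regs=(0,0,2,3,12,0,13,12)
  step pc=1: beq  $4, $2, L8  cond=F  regs=(0,0,2,3,12,0,13,12)
  step pc=2: sub  $6, $1, $1  regs=(0,0,2,3,12,0,0,12)
  step pc=3: sub  $1, $7, $7  regs=(0,0,2,3,12,0,0,12)
  step pc=4: beq  $1, $6, L10  cond=T  regs=(0,0,2,3,12,0,0,12)
  step pc=5: ori   $6, $3, 3  regs=(0,0,2,3,12,0,3,12)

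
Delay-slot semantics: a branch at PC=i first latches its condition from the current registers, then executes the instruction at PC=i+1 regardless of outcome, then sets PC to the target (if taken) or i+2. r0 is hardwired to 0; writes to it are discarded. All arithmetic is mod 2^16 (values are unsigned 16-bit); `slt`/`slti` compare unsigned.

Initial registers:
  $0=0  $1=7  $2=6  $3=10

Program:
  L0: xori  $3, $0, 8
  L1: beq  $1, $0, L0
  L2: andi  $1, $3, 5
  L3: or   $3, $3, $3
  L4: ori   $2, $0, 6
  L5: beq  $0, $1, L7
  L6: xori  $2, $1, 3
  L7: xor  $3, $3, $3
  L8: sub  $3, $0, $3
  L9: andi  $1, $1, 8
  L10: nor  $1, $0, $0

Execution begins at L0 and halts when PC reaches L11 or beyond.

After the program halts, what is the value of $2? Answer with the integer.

3

  step pc=0: xori  $3, $0, 8  regs=(0,7,6,8)
  step pc=1: beq  $1, $0, L0  cond=F  regs=(0,7,6,8)
  step pc=2: andi  $1, $3, 5  regs=(0,0,6,8)
  step pc=3: or   $3, $3, $3  regs=(0,0,6,8)
  step pc=4: ori   $2, $0, 6  regs=(0,0,6,8)
  step pc=5: beq  $0, $1, L7  cond=T  regs=(0,0,6,8)
  step pc=6: xori  $2, $1, 3  regs=(0,0,3,8)
  step pc=7: xor  $3, $3, $3  regs=(0,0,3,0)
  step pc=8: sub  $3, $0, $3  regs=(0,0,3,0)
  step pc=9: andi  $1, $1, 8  regs=(0,0,3,0)
  step pc=10: nor  $1, $0, $0  regs=(0,65535,3,0)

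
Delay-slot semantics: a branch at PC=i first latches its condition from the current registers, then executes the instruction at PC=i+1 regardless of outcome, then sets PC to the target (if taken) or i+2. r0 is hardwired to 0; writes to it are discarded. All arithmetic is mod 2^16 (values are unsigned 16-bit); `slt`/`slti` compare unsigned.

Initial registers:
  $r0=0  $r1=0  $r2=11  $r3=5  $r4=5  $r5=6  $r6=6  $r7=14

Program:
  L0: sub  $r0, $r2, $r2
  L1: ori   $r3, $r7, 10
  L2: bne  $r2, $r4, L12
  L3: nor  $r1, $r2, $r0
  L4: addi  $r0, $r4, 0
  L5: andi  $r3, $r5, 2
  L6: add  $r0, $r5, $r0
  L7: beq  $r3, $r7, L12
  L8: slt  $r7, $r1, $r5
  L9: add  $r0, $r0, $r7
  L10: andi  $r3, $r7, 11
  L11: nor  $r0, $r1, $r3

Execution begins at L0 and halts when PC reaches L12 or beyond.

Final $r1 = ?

PC=0  sub  $r0, $r2, $r2     | $r0=0 $r1=0 $r2=11 $r3=5 $r4=5 $r5=6 $r6=6 $r7=14
PC=1  ori   $r3, $r7, 10     | $r0=0 $r1=0 $r2=11 $r3=14 $r4=5 $r5=6 $r6=6 $r7=14
PC=2  bne  $r2, $r4, L12     | $r0=0 $r1=0 $r2=11 $r3=14 $r4=5 $r5=6 $r6=6 $r7=14  [TAKEN]
PC=3  nor  $r1, $r2, $r0     | $r0=0 $r1=65524 $r2=11 $r3=14 $r4=5 $r5=6 $r6=6 $r7=14

65524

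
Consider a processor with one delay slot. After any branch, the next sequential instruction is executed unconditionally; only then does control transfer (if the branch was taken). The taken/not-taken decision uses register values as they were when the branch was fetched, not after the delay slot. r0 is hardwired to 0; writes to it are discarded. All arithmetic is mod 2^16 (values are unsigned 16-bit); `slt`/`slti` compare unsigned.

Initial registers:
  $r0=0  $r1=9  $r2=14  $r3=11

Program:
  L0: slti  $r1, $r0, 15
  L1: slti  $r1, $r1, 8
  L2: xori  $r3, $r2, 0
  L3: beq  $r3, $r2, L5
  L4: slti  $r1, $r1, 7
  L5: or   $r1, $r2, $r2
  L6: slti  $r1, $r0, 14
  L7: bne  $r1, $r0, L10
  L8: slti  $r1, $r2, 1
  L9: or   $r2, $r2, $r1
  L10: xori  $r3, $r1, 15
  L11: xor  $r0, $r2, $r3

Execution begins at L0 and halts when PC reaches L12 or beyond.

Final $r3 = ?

PC=0  slti  $r1, $r0, 15     | $r0=0 $r1=1 $r2=14 $r3=11
PC=1  slti  $r1, $r1, 8      | $r0=0 $r1=1 $r2=14 $r3=11
PC=2  xori  $r3, $r2, 0      | $r0=0 $r1=1 $r2=14 $r3=14
PC=3  beq  $r3, $r2, L5      | $r0=0 $r1=1 $r2=14 $r3=14  [TAKEN]
PC=4  slti  $r1, $r1, 7      | $r0=0 $r1=1 $r2=14 $r3=14
PC=5  or   $r1, $r2, $r2     | $r0=0 $r1=14 $r2=14 $r3=14
PC=6  slti  $r1, $r0, 14     | $r0=0 $r1=1 $r2=14 $r3=14
PC=7  bne  $r1, $r0, L10     | $r0=0 $r1=1 $r2=14 $r3=14  [TAKEN]
PC=8  slti  $r1, $r2, 1      | $r0=0 $r1=0 $r2=14 $r3=14
PC=10 xori  $r3, $r1, 15     | $r0=0 $r1=0 $r2=14 $r3=15
PC=11 xor  $r0, $r2, $r3     | $r0=0 $r1=0 $r2=14 $r3=15

15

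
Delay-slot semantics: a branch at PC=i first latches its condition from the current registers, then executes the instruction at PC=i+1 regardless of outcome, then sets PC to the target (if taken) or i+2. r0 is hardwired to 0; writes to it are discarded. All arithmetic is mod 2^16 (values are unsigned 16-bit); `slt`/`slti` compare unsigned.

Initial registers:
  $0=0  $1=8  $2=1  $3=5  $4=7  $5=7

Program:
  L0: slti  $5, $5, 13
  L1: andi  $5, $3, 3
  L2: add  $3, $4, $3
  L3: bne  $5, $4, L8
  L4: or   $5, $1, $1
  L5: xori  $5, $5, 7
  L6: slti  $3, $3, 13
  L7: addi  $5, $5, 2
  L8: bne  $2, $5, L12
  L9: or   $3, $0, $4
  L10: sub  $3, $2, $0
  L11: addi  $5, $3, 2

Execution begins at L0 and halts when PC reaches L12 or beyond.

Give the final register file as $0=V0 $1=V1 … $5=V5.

$0=0 $1=8 $2=1 $3=7 $4=7 $5=8

PC=0  slti  $5, $5, 13       | $0=0 $1=8 $2=1 $3=5 $4=7 $5=1
PC=1  andi  $5, $3, 3        | $0=0 $1=8 $2=1 $3=5 $4=7 $5=1
PC=2  add  $3, $4, $3        | $0=0 $1=8 $2=1 $3=12 $4=7 $5=1
PC=3  bne  $5, $4, L8        | $0=0 $1=8 $2=1 $3=12 $4=7 $5=1  [TAKEN]
PC=4  or   $5, $1, $1        | $0=0 $1=8 $2=1 $3=12 $4=7 $5=8
PC=8  bne  $2, $5, L12       | $0=0 $1=8 $2=1 $3=12 $4=7 $5=8  [TAKEN]
PC=9  or   $3, $0, $4        | $0=0 $1=8 $2=1 $3=7 $4=7 $5=8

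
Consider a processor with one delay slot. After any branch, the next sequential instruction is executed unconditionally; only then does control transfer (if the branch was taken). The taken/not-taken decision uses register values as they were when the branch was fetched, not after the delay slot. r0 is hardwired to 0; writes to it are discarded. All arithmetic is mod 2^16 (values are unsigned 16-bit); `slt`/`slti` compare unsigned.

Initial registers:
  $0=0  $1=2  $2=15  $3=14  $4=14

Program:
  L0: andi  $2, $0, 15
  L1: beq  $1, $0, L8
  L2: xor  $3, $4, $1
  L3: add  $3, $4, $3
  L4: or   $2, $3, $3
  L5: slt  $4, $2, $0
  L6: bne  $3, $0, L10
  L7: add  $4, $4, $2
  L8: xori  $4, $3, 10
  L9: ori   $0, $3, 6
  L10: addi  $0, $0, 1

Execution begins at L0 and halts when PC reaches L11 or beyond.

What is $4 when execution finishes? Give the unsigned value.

#0 andi  $2, $0, 15 ; 0/2/0/14/14
#1 beq  $1, $0, L8 ; 0/2/0/14/14 ; →fallthru
#2 xor  $3, $4, $1 ; 0/2/0/12/14
#3 add  $3, $4, $3 ; 0/2/0/26/14
#4 or   $2, $3, $3 ; 0/2/26/26/14
#5 slt  $4, $2, $0 ; 0/2/26/26/0
#6 bne  $3, $0, L10 ; 0/2/26/26/0 ; →target
#7 add  $4, $4, $2 ; 0/2/26/26/26
#10 addi  $0, $0, 1 ; 0/2/26/26/26

26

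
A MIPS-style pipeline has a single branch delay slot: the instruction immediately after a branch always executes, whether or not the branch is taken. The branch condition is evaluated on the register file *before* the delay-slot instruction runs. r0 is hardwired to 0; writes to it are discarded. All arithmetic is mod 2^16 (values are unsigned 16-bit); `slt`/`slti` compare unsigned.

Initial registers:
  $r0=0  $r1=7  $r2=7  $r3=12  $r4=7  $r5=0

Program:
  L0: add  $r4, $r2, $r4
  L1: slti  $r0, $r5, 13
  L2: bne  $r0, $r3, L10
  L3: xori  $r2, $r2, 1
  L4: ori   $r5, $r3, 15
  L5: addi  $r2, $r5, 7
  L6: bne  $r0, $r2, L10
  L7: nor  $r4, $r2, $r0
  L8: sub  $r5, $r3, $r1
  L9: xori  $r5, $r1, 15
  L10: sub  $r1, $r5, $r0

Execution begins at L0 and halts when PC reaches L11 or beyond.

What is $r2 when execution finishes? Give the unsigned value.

6

  step pc=0: add  $r4, $r2, $r4  regs=(0,7,7,12,14,0)
  step pc=1: slti  $r0, $r5, 13  regs=(0,7,7,12,14,0)
  step pc=2: bne  $r0, $r3, L10  cond=T  regs=(0,7,7,12,14,0)
  step pc=3: xori  $r2, $r2, 1  regs=(0,7,6,12,14,0)
  step pc=10: sub  $r1, $r5, $r0  regs=(0,0,6,12,14,0)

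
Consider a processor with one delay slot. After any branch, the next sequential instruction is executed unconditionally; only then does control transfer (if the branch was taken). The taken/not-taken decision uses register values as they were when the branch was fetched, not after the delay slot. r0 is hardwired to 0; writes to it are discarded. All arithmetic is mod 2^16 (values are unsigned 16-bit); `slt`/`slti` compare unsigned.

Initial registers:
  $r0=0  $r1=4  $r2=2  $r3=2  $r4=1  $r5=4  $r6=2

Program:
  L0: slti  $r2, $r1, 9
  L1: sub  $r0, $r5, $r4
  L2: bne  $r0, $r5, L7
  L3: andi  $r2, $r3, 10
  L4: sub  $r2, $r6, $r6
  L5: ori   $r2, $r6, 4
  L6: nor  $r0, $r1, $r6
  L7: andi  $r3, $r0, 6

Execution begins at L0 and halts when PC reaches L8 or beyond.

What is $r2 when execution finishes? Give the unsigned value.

2

#0 slti  $r2, $r1, 9 ; 0/4/1/2/1/4/2
#1 sub  $r0, $r5, $r4 ; 0/4/1/2/1/4/2
#2 bne  $r0, $r5, L7 ; 0/4/1/2/1/4/2 ; →target
#3 andi  $r2, $r3, 10 ; 0/4/2/2/1/4/2
#7 andi  $r3, $r0, 6 ; 0/4/2/0/1/4/2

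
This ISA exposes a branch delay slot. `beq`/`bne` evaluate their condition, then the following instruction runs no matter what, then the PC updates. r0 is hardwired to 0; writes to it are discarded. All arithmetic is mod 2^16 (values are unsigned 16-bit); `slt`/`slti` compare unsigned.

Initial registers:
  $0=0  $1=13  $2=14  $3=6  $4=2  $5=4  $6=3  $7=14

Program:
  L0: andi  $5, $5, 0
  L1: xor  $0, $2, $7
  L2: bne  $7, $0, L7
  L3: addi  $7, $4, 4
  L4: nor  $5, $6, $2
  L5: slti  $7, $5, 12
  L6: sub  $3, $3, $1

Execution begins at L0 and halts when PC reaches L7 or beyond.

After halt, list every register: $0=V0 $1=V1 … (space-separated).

[0] andi  $5, $5, 0  →  {$0:0, $1:13, $2:14, $3:6, $4:2, $5:0, $6:3, $7:14}
[1] xor  $0, $2, $7  →  {$0:0, $1:13, $2:14, $3:6, $4:2, $5:0, $6:3, $7:14}
[2] bne  $7, $0, L7  →  {$0:0, $1:13, $2:14, $3:6, $4:2, $5:0, $6:3, $7:14}  ⟨branch taken⟩
[3] addi  $7, $4, 4  →  {$0:0, $1:13, $2:14, $3:6, $4:2, $5:0, $6:3, $7:6}

$0=0 $1=13 $2=14 $3=6 $4=2 $5=0 $6=3 $7=6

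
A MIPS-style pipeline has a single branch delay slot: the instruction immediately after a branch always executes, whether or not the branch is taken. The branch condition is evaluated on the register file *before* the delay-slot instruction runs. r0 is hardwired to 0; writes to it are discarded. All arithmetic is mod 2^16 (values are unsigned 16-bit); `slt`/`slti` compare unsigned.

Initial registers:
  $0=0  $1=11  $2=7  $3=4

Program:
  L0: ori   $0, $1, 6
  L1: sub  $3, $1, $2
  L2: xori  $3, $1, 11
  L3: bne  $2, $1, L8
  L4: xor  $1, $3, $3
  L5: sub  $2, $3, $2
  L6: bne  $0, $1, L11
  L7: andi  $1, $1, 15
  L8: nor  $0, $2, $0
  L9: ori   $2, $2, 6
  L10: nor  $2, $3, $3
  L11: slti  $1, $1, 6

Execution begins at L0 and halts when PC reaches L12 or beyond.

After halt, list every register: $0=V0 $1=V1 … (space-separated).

[0] ori   $0, $1, 6  →  {$0:0, $1:11, $2:7, $3:4}
[1] sub  $3, $1, $2  →  {$0:0, $1:11, $2:7, $3:4}
[2] xori  $3, $1, 11  →  {$0:0, $1:11, $2:7, $3:0}
[3] bne  $2, $1, L8  →  {$0:0, $1:11, $2:7, $3:0}  ⟨branch taken⟩
[4] xor  $1, $3, $3  →  {$0:0, $1:0, $2:7, $3:0}
[8] nor  $0, $2, $0  →  {$0:0, $1:0, $2:7, $3:0}
[9] ori   $2, $2, 6  →  {$0:0, $1:0, $2:7, $3:0}
[10] nor  $2, $3, $3  →  {$0:0, $1:0, $2:65535, $3:0}
[11] slti  $1, $1, 6  →  {$0:0, $1:1, $2:65535, $3:0}

$0=0 $1=1 $2=65535 $3=0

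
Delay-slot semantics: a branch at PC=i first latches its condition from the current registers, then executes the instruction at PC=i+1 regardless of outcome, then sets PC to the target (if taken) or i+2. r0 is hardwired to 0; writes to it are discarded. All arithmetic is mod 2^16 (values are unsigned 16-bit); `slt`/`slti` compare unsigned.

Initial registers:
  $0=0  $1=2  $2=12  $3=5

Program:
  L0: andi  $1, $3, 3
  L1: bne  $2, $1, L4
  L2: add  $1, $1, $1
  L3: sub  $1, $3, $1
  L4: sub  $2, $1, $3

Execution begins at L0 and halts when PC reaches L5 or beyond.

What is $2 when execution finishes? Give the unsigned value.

#0 andi  $1, $3, 3 ; 0/1/12/5
#1 bne  $2, $1, L4 ; 0/1/12/5 ; →target
#2 add  $1, $1, $1 ; 0/2/12/5
#4 sub  $2, $1, $3 ; 0/2/65533/5

65533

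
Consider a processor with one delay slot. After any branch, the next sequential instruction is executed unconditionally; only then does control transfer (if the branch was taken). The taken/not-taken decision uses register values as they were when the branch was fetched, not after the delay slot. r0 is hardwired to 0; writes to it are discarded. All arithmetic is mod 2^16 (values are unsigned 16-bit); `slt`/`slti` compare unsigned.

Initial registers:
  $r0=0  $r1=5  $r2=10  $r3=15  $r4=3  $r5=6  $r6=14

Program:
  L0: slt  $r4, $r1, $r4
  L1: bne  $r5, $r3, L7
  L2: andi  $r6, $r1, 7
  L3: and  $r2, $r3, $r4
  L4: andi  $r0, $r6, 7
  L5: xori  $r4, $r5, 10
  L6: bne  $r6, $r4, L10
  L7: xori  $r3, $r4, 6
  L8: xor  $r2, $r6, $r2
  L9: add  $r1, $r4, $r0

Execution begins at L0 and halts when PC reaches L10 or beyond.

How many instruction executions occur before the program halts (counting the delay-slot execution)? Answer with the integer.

6

#0 slt  $r4, $r1, $r4 ; 0/5/10/15/0/6/14
#1 bne  $r5, $r3, L7 ; 0/5/10/15/0/6/14 ; →target
#2 andi  $r6, $r1, 7 ; 0/5/10/15/0/6/5
#7 xori  $r3, $r4, 6 ; 0/5/10/6/0/6/5
#8 xor  $r2, $r6, $r2 ; 0/5/15/6/0/6/5
#9 add  $r1, $r4, $r0 ; 0/0/15/6/0/6/5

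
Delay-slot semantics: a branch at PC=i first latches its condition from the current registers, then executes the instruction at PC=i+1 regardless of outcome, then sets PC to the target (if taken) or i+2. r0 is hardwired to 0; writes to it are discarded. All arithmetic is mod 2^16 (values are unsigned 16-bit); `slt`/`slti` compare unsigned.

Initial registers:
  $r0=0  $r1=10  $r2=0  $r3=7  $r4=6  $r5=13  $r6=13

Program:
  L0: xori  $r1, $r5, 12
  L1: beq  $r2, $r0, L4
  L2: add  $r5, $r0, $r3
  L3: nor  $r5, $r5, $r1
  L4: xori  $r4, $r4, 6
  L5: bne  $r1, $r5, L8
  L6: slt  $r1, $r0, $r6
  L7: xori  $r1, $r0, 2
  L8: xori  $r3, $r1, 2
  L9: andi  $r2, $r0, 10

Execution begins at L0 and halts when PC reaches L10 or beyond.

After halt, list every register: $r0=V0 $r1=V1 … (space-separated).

  step pc=0: xori  $r1, $r5, 12  regs=(0,1,0,7,6,13,13)
  step pc=1: beq  $r2, $r0, L4  cond=T  regs=(0,1,0,7,6,13,13)
  step pc=2: add  $r5, $r0, $r3  regs=(0,1,0,7,6,7,13)
  step pc=4: xori  $r4, $r4, 6  regs=(0,1,0,7,0,7,13)
  step pc=5: bne  $r1, $r5, L8  cond=T  regs=(0,1,0,7,0,7,13)
  step pc=6: slt  $r1, $r0, $r6  regs=(0,1,0,7,0,7,13)
  step pc=8: xori  $r3, $r1, 2  regs=(0,1,0,3,0,7,13)
  step pc=9: andi  $r2, $r0, 10  regs=(0,1,0,3,0,7,13)

$r0=0 $r1=1 $r2=0 $r3=3 $r4=0 $r5=7 $r6=13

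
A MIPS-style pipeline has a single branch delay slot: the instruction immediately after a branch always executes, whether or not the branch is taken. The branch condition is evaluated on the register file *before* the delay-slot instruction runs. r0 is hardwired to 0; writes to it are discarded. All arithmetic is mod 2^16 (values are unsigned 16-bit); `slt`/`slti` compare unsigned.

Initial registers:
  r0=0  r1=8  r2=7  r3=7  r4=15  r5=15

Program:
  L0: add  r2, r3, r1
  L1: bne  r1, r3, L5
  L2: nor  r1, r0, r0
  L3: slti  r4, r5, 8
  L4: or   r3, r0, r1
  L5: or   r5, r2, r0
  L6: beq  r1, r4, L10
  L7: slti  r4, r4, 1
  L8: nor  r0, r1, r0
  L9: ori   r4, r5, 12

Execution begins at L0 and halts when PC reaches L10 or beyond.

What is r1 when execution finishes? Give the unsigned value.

  step pc=0: add  r2, r3, r1  regs=(0,8,15,7,15,15)
  step pc=1: bne  r1, r3, L5  cond=T  regs=(0,8,15,7,15,15)
  step pc=2: nor  r1, r0, r0  regs=(0,65535,15,7,15,15)
  step pc=5: or   r5, r2, r0  regs=(0,65535,15,7,15,15)
  step pc=6: beq  r1, r4, L10  cond=F  regs=(0,65535,15,7,15,15)
  step pc=7: slti  r4, r4, 1  regs=(0,65535,15,7,0,15)
  step pc=8: nor  r0, r1, r0  regs=(0,65535,15,7,0,15)
  step pc=9: ori   r4, r5, 12  regs=(0,65535,15,7,15,15)

65535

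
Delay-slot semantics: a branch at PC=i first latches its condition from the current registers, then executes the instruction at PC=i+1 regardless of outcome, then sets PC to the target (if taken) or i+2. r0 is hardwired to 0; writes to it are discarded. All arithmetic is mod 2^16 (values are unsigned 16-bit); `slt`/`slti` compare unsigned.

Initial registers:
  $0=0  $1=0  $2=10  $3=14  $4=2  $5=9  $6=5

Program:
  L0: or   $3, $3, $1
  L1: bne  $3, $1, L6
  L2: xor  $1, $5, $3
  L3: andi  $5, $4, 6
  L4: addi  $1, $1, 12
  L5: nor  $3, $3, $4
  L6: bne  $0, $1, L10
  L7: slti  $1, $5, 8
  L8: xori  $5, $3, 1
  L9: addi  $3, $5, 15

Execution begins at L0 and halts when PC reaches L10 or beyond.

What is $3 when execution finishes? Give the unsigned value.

PC=0  or   $3, $3, $1        | $0=0 $1=0 $2=10 $3=14 $4=2 $5=9 $6=5
PC=1  bne  $3, $1, L6        | $0=0 $1=0 $2=10 $3=14 $4=2 $5=9 $6=5  [TAKEN]
PC=2  xor  $1, $5, $3        | $0=0 $1=7 $2=10 $3=14 $4=2 $5=9 $6=5
PC=6  bne  $0, $1, L10       | $0=0 $1=7 $2=10 $3=14 $4=2 $5=9 $6=5  [TAKEN]
PC=7  slti  $1, $5, 8        | $0=0 $1=0 $2=10 $3=14 $4=2 $5=9 $6=5

14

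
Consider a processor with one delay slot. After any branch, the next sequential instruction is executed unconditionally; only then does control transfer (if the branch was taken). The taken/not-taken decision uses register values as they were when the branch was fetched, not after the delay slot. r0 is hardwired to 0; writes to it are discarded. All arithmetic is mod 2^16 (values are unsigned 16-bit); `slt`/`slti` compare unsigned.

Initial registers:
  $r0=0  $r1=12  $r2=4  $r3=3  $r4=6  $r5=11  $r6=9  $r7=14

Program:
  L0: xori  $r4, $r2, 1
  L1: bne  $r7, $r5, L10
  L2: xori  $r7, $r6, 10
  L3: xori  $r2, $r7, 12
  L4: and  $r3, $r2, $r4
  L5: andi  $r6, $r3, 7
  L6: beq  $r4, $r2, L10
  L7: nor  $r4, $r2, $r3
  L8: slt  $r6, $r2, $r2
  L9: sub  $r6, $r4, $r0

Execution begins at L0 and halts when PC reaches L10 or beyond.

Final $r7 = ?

PC=0  xori  $r4, $r2, 1      | $r0=0 $r1=12 $r2=4 $r3=3 $r4=5 $r5=11 $r6=9 $r7=14
PC=1  bne  $r7, $r5, L10     | $r0=0 $r1=12 $r2=4 $r3=3 $r4=5 $r5=11 $r6=9 $r7=14  [TAKEN]
PC=2  xori  $r7, $r6, 10     | $r0=0 $r1=12 $r2=4 $r3=3 $r4=5 $r5=11 $r6=9 $r7=3

3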